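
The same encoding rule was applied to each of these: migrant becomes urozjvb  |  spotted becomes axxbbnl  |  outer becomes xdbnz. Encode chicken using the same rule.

kprksnv

The rule splits by letter class: vowels +9, consonants +8.
For chicken: c(cons)+8=k, h(cons)+8=p, i(vowel)+9=r, c(cons)+8=k, k(cons)+8=s, e(vowel)+9=n, n(cons)+8=v.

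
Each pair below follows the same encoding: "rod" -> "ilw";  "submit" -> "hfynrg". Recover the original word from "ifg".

Each pair mirrors across the alphabet (r↔i, o↔l, d↔w): positions sum to 25. Each letter is replaced by its mirror in the alphabet: a↔z, b↔y, c↔x, and so on (the Atbash cipher).
Undoing it on ifg: i↔r, f↔u, g↔t.

rut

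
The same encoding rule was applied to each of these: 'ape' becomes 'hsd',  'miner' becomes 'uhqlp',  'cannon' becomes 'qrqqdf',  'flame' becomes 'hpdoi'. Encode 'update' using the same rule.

The output letters match the input read backwards, each shifted +3: ape reversed is epa. Read the word backwards and shift each letter +3.
On update: reverse → etadpu; then shift: e+3=h, t+3=w, a+3=d, d+3=g, p+3=s, u+3=x.

hwdgsx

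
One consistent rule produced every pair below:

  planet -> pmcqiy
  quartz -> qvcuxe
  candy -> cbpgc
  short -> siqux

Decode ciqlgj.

choice

In planet: p→p is +0, l→m is +1, a→c is +2, n→q is +3 — the shift increases by 1 each position. The shift increases by 1 at each position, starting from +0: 0, 1, 2, ….
Decoding ciqlgj: c−0=c, i−1=h, q−2=o, l−3=i, g−4=c, j−5=e.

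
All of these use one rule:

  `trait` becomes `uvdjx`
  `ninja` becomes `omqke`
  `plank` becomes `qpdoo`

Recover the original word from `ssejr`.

The shifts repeat in a cycle of length 3: positions 0,1,… shift by +1, +4, +3, then the pattern repeats.
Undoing it on ssejr: s−1=r, s−4=o, e−3=b, j−1=i, r−4=n.

robin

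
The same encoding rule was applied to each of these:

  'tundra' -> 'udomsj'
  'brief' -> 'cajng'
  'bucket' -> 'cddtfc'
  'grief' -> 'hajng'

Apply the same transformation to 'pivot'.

qrwxu

Shifts by position in tundra: pos 0: t→u (+1), pos 1: u→d (+9), pos 2: n→o (+1), pos 3: d→m (+9) — repeating every 2. It's a Vigenère-style cipher with numeric key [1,9]: position i shifts by key[i mod 2].
For pivot: p+1=q, i+9=r, v+1=w, o+9=x, t+1=u.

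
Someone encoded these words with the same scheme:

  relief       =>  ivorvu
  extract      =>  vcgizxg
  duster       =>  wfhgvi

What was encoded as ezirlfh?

various

Each letter is replaced by its mirror in the alphabet: a↔z, b↔y, c↔x, and so on (the Atbash cipher).
Undoing it on ezirlfh: e↔v, z↔a, i↔r, r↔i, l↔o, f↔u, h↔s.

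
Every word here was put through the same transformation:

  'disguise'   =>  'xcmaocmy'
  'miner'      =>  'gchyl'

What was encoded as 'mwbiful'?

scholar

Compare letters: d→x is +20, i→c is +20, s→m is +20 — a constant shift. This is a Caesar cipher with shift 20.
Decoding mwbiful: m−20=s, w−20=c, b−20=h, i−20=o, f−20=l, u−20=a, l−20=r.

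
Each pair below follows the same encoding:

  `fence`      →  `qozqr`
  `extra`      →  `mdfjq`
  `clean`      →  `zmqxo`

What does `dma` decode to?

oar

Two steps: reverse the string, then apply a Caesar shift of +12.
Undoing it on dma: shift back: d−12=r, m−12=a, a−12=o → rao; then reverse → oar.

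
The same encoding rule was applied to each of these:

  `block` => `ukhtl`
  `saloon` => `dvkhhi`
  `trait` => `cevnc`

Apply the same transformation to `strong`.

dcehip

b(1)→u(20) and l(11)→k(10) fit y≡25x+21 (mod 26); the inverse of 25 mod 26 is 25. Treating letters as 0–25, the rule is x ↦ 25x + 21 (mod 26).
On strong: s(18)→25·18+21≡3=d; t(19)→25·19+21≡2=c; r(17)→25·17+21≡4=e; o(14)→25·14+21≡7=h; n(13)→25·13+21≡8=i; g(6)→25·6+21≡15=p (all mod 26).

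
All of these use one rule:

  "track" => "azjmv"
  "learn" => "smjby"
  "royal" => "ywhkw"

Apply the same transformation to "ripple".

yqyzwq

The shift increases by 1 at each position, starting from +7: 7, 8, 9, ….
On ripple: r+7=y, i+8=q, p+9=y, p+10=z, l+11=w, e+12=q.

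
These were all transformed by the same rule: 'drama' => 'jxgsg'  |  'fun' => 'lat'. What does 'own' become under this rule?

Each letter is shifted forward by 6 in the alphabet (a Caesar shift of +6).
Applying it to own: o+6=u, w+6=c, n+6=t.

uct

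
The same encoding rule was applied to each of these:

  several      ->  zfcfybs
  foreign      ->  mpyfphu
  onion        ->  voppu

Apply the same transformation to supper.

zvwqls

Shifts by position in several: pos 0: s→z (+7), pos 1: e→f (+1), pos 2: v→c (+7), pos 3: e→f (+1) — repeating every 2. A repeating key of period 2 is used — shifts +7, +1 over and over.
On supper: s+7=z, u+1=v, p+7=w, p+1=q, e+7=l, r+1=s.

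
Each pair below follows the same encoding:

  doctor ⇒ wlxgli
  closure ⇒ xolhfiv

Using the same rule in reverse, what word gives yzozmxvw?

Each pair mirrors across the alphabet (d↔w, o↔l, c↔x): positions sum to 25. Letters are reflected about the middle of the alphabet (position → 25−position): Atbash.
Undoing it on yzozmxvw: y↔b, z↔a, o↔l, z↔a, m↔n, x↔c, v↔e, w↔d.

balanced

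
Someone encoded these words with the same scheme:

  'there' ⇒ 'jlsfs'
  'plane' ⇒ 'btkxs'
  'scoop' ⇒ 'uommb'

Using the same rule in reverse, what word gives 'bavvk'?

pizza

Each letter's alphabet position (a=0..z=25) is mapped through 15·x+10 mod 26 — an affine cipher.
Decoding bavvk: b(1)→7·(1−10)≡15=p; a(0)→7·(0−10)≡8=i; v(21)→7·(21−10)≡25=z; v(21)→7·(21−10)≡25=z; k(10)→7·(10−10)≡0=a (all mod 26).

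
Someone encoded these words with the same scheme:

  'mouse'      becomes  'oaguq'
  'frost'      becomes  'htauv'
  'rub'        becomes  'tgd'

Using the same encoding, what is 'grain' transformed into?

itmup

The shift depends on letter class: consonant m→o is +2, but vowel o→a is +12. Two shifts are in play — +12 for a/e/i/o/u, +2 for every other letter.
For grain: g(cons)+2=i, r(cons)+2=t, a(vowel)+12=m, i(vowel)+12=u, n(cons)+2=p.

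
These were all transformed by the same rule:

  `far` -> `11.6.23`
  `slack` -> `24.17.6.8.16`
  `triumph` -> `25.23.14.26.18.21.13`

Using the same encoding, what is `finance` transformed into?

11.14.19.6.19.8.10

f is letter #6 and maps to 11: an offset of 5. Letters become their 1-based position plus 5 (so a→6, b→7, …).
For finance: f=6→11, i=9→14, n=14→19, a=1→6, n=14→19, c=3→8, e=5→10.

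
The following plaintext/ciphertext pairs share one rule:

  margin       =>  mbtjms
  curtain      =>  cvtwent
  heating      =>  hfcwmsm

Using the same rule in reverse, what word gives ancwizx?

amateur

In margin: m→m is +0, a→b is +1, r→t is +2, g→j is +3 — the shift increases by 1 each position. Letter i (0-indexed) is shifted by i+0, so successive shifts are 0, 1, 2, ….
Undoing it on ancwizx: a−0=a, n−1=m, c−2=a, w−3=t, i−4=e, z−5=u, x−6=r.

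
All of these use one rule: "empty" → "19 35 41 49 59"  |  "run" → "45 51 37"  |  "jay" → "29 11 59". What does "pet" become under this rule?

41 19 49

e(#5)→19 and m(#13)→35: differences scale by 2, so n = 2·pos + 9. The formula is n = 2×(alphabet index, a=1) + 9.
For pet: p=16→41, e=5→19, t=20→49.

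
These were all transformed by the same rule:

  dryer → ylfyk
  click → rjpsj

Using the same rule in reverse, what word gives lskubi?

The output letters match the input read backwards, each shifted +7: dryer reversed is reyrd. Two steps: reverse the string, then apply a Caesar shift of +7.
Decoding lskubi: shift back: l−7=e, s−7=l, k−7=d, u−7=n, b−7=u, i−7=b → eldnub; then reverse → bundle.

bundle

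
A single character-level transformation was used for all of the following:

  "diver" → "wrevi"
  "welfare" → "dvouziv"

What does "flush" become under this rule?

uofhs

This is the alphabet-reversal cipher (Atbash): a becomes z, b becomes y, etc.
For flush: f↔u, l↔o, u↔f, s↔h, h↔s.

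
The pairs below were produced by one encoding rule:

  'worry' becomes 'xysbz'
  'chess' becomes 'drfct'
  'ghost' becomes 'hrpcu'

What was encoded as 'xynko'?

woman

A repeating key of period 2 is used — shifts +1, +10 over and over.
Undoing it on xynko: x−1=w, y−10=o, n−1=m, k−10=a, o−1=n.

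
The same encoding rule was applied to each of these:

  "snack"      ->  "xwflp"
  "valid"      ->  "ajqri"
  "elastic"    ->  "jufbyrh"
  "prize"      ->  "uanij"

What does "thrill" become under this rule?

Shifts by position in snack: pos 0: s→x (+5), pos 1: n→w (+9), pos 2: a→f (+5), pos 3: c→l (+9) — repeating every 2. The shifts repeat in a cycle of length 2: positions 0,1,… shift by +5, +9, then the pattern repeats.
On thrill: t+5=y, h+9=q, r+5=w, i+9=r, l+5=q, l+9=u.

yqwrqu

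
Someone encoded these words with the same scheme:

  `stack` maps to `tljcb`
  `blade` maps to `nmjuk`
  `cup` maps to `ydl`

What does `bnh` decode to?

yes

The output letters match the input read backwards, each shifted +9: stack reversed is kcats. The word is reversed, then every letter is shifted forward by 9.
Decoding bnh: shift back: b−9=s, n−9=e, h−9=y → sey; then reverse → yes.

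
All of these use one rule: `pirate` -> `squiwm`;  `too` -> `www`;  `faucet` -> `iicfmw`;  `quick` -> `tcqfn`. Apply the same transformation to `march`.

The shift depends on letter class: consonant p→s is +3, but vowel i→q is +8. Vowels shift forward by 8 and consonants shift forward by 3.
Applying it to march: m(cons)+3=p, a(vowel)+8=i, r(cons)+3=u, c(cons)+3=f, h(cons)+3=k.

piufk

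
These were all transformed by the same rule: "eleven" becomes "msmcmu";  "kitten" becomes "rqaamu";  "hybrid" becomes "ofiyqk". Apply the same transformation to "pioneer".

wqwummy

The shift depends on letter class: consonant l→s is +7, but vowel e→m is +8. The rule splits by letter class: vowels +8, consonants +7.
For pioneer: p(cons)+7=w, i(vowel)+8=q, o(vowel)+8=w, n(cons)+7=u, e(vowel)+8=m, e(vowel)+8=m, r(cons)+7=y.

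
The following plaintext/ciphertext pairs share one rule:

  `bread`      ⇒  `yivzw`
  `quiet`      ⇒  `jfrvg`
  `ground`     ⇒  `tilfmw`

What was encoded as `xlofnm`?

Each pair mirrors across the alphabet (b↔y, r↔i, e↔v): positions sum to 25. This is the alphabet-reversal cipher (Atbash): a becomes z, b becomes y, etc.
Reversing it on xlofnm: x↔c, l↔o, o↔l, f↔u, n↔m, m↔n.

column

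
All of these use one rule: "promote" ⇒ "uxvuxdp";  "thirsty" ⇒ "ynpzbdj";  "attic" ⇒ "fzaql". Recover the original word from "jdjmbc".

In promote: p→u is +5, r→x is +6, o→v is +7, m→u is +8 — the shift increases by 1 each position. The shift increases by 1 at each position, starting from +5: 5, 6, 7, ….
Reversing it on jdjmbc: j−5=e, d−6=x, j−7=c, m−8=e, b−9=s, c−10=s.

excess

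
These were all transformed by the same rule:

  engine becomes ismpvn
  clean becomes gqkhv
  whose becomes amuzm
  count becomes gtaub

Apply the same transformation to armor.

ewsvz

In engine: e→i is +4, n→s is +5, g→m is +6, i→p is +7 — the shift increases by 1 each position. The shift increases by 1 at each position, starting from +4: 4, 5, 6, ….
On armor: a+4=e, r+5=w, m+6=s, o+7=v, r+8=z.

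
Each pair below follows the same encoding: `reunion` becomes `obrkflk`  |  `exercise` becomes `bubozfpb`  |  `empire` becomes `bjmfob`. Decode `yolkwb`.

Compare letters: r→o is +23, e→b is +23, u→r is +23 — a constant shift. It's a constant shift of +23 (ROT23).
Undoing it on yolkwb: y−23=b, o−23=r, l−23=o, k−23=n, w−23=z, b−23=e.

bronze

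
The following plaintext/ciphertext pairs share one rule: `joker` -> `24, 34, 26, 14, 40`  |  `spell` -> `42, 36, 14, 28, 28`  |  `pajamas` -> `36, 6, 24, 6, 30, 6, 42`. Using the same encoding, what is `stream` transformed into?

42, 44, 40, 14, 6, 30

Each letter becomes 2×(its alphabet position, a=1..z=26) + 4.
On stream: s=19→42, t=20→44, r=18→40, e=5→14, a=1→6, m=13→30.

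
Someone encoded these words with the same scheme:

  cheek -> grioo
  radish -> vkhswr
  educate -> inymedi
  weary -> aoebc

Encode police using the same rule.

typsgo

The shifts repeat in a cycle of length 2: positions 0,1,… shift by +4, +10, then the pattern repeats.
On police: p+4=t, o+10=y, l+4=p, i+10=s, c+4=g, e+10=o.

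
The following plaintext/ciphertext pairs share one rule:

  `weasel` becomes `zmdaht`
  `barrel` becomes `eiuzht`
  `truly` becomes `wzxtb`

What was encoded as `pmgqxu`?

medium

Shifts by position in weasel: pos 0: w→z (+3), pos 1: e→m (+8), pos 2: a→d (+3), pos 3: s→a (+8) — repeating every 2. The shifts repeat in a cycle of length 2: positions 0,1,… shift by +3, +8, then the pattern repeats.
Reversing it on pmgqxu: p−3=m, m−8=e, g−3=d, q−8=i, x−3=u, u−8=m.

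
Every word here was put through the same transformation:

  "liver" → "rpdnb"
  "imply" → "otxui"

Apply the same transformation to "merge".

In liver: l→r is +6, i→p is +7, v→d is +8, e→n is +9 — the shift increases by 1 each position. Each letter shifts forward by (position + 6), i.e. 6, 7, 8, … — the shift grows by one for each successive letter.
Applying it to merge: m+6=s, e+7=l, r+8=z, g+9=p, e+10=o.

slzpo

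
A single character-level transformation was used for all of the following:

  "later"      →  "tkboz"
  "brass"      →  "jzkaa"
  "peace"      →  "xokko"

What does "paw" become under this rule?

xke

The shift depends on letter class: consonant l→t is +8, but vowel a→k is +10. Two shifts are in play — +10 for a/e/i/o/u, +8 for every other letter.
For paw: p(cons)+8=x, a(vowel)+10=k, w(cons)+8=e.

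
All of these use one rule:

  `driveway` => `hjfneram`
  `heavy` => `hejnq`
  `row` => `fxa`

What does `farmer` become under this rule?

anvajo

The output letters match the input read backwards, each shifted +9: driveway reversed is yawevird. The word is reversed, then every letter is shifted forward by 9.
Applying it to farmer: reverse → remraf; then shift: r+9=a, e+9=n, m+9=v, r+9=a, a+9=j, f+9=o.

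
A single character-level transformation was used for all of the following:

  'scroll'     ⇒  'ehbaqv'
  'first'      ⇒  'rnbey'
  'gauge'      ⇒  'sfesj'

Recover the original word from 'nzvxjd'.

bullet

Shifts by position in scroll: pos 0: s→e (+12), pos 1: c→h (+5), pos 2: r→b (+10), pos 3: o→a (+12), pos 4: l→q (+5), pos 5: l→v (+10) — repeating every 3. It's a Vigenère-style cipher with numeric key [12,5,10]: position i shifts by key[i mod 3].
Undoing it on nzvxjd: n−12=b, z−5=u, v−10=l, x−12=l, j−5=e, d−10=t.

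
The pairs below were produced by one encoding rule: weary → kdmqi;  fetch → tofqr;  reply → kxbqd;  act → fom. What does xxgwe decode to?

The word is reversed, then every letter is shifted forward by 12.
Reversing it on xxgwe: shift back: x−12=l, x−12=l, g−12=u, w−12=k, e−12=s → lluks; then reverse → skull.

skull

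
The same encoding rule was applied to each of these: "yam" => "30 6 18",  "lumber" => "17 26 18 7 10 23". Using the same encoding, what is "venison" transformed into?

Each letter is replaced by its alphabet position (a=1..z=26) + 5.
For venison: v=22→27, e=5→10, n=14→19, i=9→14, s=19→24, o=15→20, n=14→19.

27 10 19 14 24 20 19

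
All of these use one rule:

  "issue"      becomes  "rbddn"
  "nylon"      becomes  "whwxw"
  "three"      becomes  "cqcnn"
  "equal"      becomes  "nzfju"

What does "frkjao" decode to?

wizard

The shifts repeat in a cycle of length 3: positions 0,1,… shift by +9, +9, +11, then the pattern repeats.
Reversing it on frkjao: f−9=w, r−9=i, k−11=z, j−9=a, a−9=r, o−11=d.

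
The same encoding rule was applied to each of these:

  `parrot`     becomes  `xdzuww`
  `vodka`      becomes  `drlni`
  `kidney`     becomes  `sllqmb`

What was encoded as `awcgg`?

study

Shifts by position in parrot: pos 0: p→x (+8), pos 1: a→d (+3), pos 2: r→z (+8), pos 3: r→u (+3) — repeating every 2. The shifts repeat in a cycle of length 2: positions 0,1,… shift by +8, +3, then the pattern repeats.
Decoding awcgg: a−8=s, w−3=t, c−8=u, g−3=d, g−8=y.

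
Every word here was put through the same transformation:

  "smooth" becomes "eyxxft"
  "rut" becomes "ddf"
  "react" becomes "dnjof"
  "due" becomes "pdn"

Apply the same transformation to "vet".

The shift depends on letter class: consonant s→e is +12, but vowel o→x is +9. The rule splits by letter class: vowels +9, consonants +12.
On vet: v(cons)+12=h, e(vowel)+9=n, t(cons)+12=f.

hnf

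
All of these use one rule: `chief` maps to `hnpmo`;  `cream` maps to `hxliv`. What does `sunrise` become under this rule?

xauzrcp

In chief: c→h is +5, h→n is +6, i→p is +7, e→m is +8 — the shift increases by 1 each position. Each letter shifts forward by (position + 5), i.e. 5, 6, 7, … — the shift grows by one for each successive letter.
On sunrise: s+5=x, u+6=a, n+7=u, r+8=z, i+9=r, s+10=c, e+11=p.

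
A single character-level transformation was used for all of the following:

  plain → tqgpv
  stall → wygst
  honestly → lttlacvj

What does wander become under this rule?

aftkma

Letter i (0-indexed) is shifted by i+4, so successive shifts are 4, 5, 6, ….
Applying it to wander: w+4=a, a+5=f, n+6=t, d+7=k, e+8=m, r+9=a.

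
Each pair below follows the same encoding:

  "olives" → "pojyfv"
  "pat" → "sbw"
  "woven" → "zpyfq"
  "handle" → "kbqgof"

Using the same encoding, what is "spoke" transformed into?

vspnf

The shift depends on letter class: consonant l→o is +3, but vowel o→p is +1. Two shifts are in play — +1 for a/e/i/o/u, +3 for every other letter.
Applying it to spoke: s(cons)+3=v, p(cons)+3=s, o(vowel)+1=p, k(cons)+3=n, e(vowel)+1=f.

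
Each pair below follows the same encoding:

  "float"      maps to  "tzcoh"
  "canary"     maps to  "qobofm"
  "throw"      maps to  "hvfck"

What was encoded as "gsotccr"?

Compare letters: f→t is +14, l→z is +14, o→c is +14 — a constant shift. This is a Caesar cipher with shift 14.
Decoding gsotccr: g−14=s, s−14=e, o−14=a, t−14=f, c−14=o, c−14=o, r−14=d.

seafood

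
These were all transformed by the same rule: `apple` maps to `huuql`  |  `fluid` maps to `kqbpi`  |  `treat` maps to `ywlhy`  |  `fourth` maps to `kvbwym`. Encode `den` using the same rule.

ils

Two shifts are in play — +7 for a/e/i/o/u, +5 for every other letter.
For den: d(cons)+5=i, e(vowel)+7=l, n(cons)+5=s.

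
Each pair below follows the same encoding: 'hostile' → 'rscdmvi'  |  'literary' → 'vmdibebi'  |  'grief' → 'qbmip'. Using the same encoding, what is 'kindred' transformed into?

The shift depends on letter class: consonant h→r is +10, but vowel o→s is +4. Two shifts are in play — +4 for a/e/i/o/u, +10 for every other letter.
For kindred: k(cons)+10=u, i(vowel)+4=m, n(cons)+10=x, d(cons)+10=n, r(cons)+10=b, e(vowel)+4=i, d(cons)+10=n.

umxnbin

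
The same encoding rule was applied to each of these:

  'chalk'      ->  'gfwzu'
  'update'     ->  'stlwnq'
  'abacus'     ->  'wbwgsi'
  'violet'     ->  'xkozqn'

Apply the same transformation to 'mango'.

Treating letters as 0–25, the rule is x ↦ 5x + 22 (mod 26).
Applying it to mango: m(12)→5·12+22≡4=e; a(0)→5·0+22≡22=w; n(13)→5·13+22≡9=j; g(6)→5·6+22≡0=a; o(14)→5·14+22≡14=o (all mod 26).

ewjao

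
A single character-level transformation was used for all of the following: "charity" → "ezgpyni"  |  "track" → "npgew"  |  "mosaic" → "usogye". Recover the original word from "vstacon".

longest

c(2)→e(4) and h(7)→z(25) fit y≡25x+6 (mod 26); the inverse of 25 mod 26 is 25. This is an affine cipher: with a=0,…,z=25, each position x becomes (25x+6) mod 26.
Decoding vstacon: v(21)→25·(21−6)≡11=l; s(18)→25·(18−6)≡14=o; t(19)→25·(19−6)≡13=n; a(0)→25·(0−6)≡6=g; c(2)→25·(2−6)≡4=e; o(14)→25·(14−6)≡18=s; n(13)→25·(13−6)≡19=t (all mod 26).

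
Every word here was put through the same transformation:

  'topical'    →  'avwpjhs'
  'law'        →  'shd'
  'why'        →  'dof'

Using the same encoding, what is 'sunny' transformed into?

zbuuf

Every letter moves 7 places later in the alphabet, wrapping around z→a.
Applying it to sunny: s+7=z, u+7=b, n+7=u, n+7=u, y+7=f.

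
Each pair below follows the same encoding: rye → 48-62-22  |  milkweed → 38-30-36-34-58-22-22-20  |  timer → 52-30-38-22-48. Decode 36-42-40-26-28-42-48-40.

r(#18)→48 and y(#25)→62: differences scale by 2, so n = 2·pos + 12. With a=1..z=26, the number is 2·pos + 12.
Reversing it on 36-42-40-26-28-42-48-40: 36→(36−12)÷2=12=l, 42→(42−12)÷2=15=o, 40→(40−12)÷2=14=n, 26→(26−12)÷2=7=g, 28→(28−12)÷2=8=h, 42→(42−12)÷2=15=o, 48→(48−12)÷2=18=r, 40→(40−12)÷2=14=n.

longhorn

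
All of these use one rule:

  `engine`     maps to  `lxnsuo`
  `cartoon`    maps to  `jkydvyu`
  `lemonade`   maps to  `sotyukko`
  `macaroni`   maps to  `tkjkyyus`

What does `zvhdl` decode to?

The shifts repeat in a cycle of length 2: positions 0,1,… shift by +7, +10, then the pattern repeats.
Decoding zvhdl: z−7=s, v−10=l, h−7=a, d−10=t, l−7=e.

slate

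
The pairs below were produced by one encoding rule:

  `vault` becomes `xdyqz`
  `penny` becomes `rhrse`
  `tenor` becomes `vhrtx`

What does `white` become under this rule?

ykmyk

In vault: v→x is +2, a→d is +3, u→y is +4, l→q is +5 — the shift increases by 1 each position. Each letter shifts forward by (position + 2), i.e. 2, 3, 4, … — the shift grows by one for each successive letter.
On white: w+2=y, h+3=k, i+4=m, t+5=y, e+6=k.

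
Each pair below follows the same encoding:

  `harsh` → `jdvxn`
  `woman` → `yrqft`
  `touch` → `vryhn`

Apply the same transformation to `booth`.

drsyn

Letter i (0-indexed) is shifted by i+2, so successive shifts are 2, 3, 4, ….
For booth: b+2=d, o+3=r, o+4=s, t+5=y, h+6=n.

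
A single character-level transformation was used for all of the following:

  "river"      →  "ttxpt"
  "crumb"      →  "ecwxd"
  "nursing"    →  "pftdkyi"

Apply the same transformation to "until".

Shifts by position in river: pos 0: r→t (+2), pos 1: i→t (+11), pos 2: v→x (+2), pos 3: e→p (+11) — repeating every 2. It's a Vigenère-style cipher with numeric key [2,11]: position i shifts by key[i mod 2].
Applying it to until: u+2=w, n+11=y, t+2=v, i+11=t, l+2=n.

wyvtn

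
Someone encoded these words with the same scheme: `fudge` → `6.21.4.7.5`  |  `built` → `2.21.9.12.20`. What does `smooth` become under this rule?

19.13.15.15.20.8

Each letter is replaced by its alphabet position (a=1, b=2, …, z=26).
On smooth: s=19→19, m=13→13, o=15→15, o=15→15, t=20→20, h=8→8.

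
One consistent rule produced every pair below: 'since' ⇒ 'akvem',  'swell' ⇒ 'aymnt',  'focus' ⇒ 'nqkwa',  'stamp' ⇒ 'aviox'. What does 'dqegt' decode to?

Shifts by position in since: pos 0: s→a (+8), pos 1: i→k (+2), pos 2: n→v (+8), pos 3: c→e (+2) — repeating every 2. It's a Vigenère-style cipher with numeric key [8,2]: position i shifts by key[i mod 2].
Reversing it on dqegt: d−8=v, q−2=o, e−8=w, g−2=e, t−8=l.

vowel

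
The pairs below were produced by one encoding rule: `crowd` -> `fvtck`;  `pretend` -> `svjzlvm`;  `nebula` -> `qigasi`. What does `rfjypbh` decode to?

In crowd: c→f is +3, r→v is +4, o→t is +5, w→c is +6 — the shift increases by 1 each position. The shift increases by 1 at each position, starting from +3: 3, 4, 5, ….
Decoding rfjypbh: r−3=o, f−4=b, j−5=e, y−6=s, p−7=i, b−8=t, h−9=y.

obesity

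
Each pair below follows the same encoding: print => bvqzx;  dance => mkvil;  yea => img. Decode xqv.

nip

The output letters match the input read backwards, each shifted +8: print reversed is tnirp. The word is reversed, then every letter is shifted forward by 8.
Reversing it on xqv: shift back: x−8=p, q−8=i, v−8=n → pin; then reverse → nip.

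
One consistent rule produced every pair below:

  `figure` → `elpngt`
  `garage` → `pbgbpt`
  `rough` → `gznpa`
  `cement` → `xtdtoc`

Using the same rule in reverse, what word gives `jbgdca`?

warmth

f(5)→e(4) and i(8)→l(11) fit y≡11x+1 (mod 26); the inverse of 11 mod 26 is 19. Each letter's alphabet position (a=0..z=25) is mapped through 11·x+1 mod 26 — an affine cipher.
Decoding jbgdca: j(9)→19·(9−1)≡22=w; b(1)→19·(1−1)≡0=a; g(6)→19·(6−1)≡17=r; d(3)→19·(3−1)≡12=m; c(2)→19·(2−1)≡19=t; a(0)→19·(0−1)≡7=h (all mod 26).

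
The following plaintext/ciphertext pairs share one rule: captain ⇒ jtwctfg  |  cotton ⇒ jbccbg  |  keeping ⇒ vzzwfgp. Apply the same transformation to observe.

c(2)→j(9) and a(0)→t(19) fit y≡21x+19 (mod 26); the inverse of 21 mod 26 is 5. This is an affine cipher: with a=0,…,z=25, each position x becomes (21x+19) mod 26.
Applying it to observe: o(14)→21·14+19≡1=b; b(1)→21·1+19≡14=o; s(18)→21·18+19≡7=h; e(4)→21·4+19≡25=z; r(17)→21·17+19≡12=m; v(21)→21·21+19≡18=s; e(4)→21·4+19≡25=z (all mod 26).

bohzmsz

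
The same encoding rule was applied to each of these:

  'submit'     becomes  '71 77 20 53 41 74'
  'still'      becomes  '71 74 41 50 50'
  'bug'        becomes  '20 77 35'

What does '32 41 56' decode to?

fin

s(#19)→71 and u(#21)→77: differences scale by 3, so n = 3·pos + 14. With a=1..z=26, the number is 3·pos + 14.
Reversing it on 32 41 56: 32→(32−14)÷3=6=f, 41→(41−14)÷3=9=i, 56→(56−14)÷3=14=n.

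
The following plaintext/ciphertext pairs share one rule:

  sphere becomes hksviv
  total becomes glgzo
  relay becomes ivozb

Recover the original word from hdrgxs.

Treating letters as 0–25, the rule is x ↦ 25x + 25 (mod 26).
Reversing it on hdrgxs: h(7)→25·(7−25)≡18=s; d(3)→25·(3−25)≡22=w; r(17)→25·(17−25)≡8=i; g(6)→25·(6−25)≡19=t; x(23)→25·(23−25)≡2=c; s(18)→25·(18−25)≡7=h (all mod 26).

switch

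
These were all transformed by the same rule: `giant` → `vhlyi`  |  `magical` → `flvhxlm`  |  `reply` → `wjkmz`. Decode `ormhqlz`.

holiday

g(6)→v(21) and i(8)→h(7) fit y≡19x+11 (mod 26); the inverse of 19 mod 26 is 11. Treating letters as 0–25, the rule is x ↦ 19x + 11 (mod 26).
Decoding ormhqlz: o(14)→11·(14−11)≡7=h; r(17)→11·(17−11)≡14=o; m(12)→11·(12−11)≡11=l; h(7)→11·(7−11)≡8=i; q(16)→11·(16−11)≡3=d; l(11)→11·(11−11)≡0=a; z(25)→11·(25−11)≡24=y (all mod 26).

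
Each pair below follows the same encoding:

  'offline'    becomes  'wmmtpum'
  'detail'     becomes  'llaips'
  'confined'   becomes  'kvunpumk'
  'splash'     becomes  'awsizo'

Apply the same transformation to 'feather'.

nlhbolz

Shifts by position in offline: pos 0: o→w (+8), pos 1: f→m (+7), pos 2: f→m (+7), pos 3: l→t (+8), pos 4: i→p (+7), pos 5: n→u (+7) — repeating every 3. It's a Vigenère-style cipher with numeric key [8,7,7]: position i shifts by key[i mod 3].
On feather: f+8=n, e+7=l, a+7=h, t+8=b, h+7=o, e+7=l, r+8=z.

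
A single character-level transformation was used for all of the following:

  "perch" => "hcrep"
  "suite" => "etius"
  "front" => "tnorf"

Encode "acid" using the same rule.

It's just the letters in reverse order.
For acid: reverse → dica.

dica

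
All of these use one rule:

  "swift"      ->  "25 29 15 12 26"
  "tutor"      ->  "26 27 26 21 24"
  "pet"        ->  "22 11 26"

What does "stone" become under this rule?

s is letter #19 and maps to 25: an offset of 6. The number is (letter's place in the alphabet, a=1) + 6.
On stone: s=19→25, t=20→26, o=15→21, n=14→20, e=5→11.

25 26 21 20 11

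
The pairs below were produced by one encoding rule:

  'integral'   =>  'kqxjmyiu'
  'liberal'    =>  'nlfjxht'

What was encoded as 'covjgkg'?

already

In integral: i→k is +2, n→q is +3, t→x is +4, e→j is +5 — the shift increases by 1 each position. The shift increases by 1 at each position, starting from +2: 2, 3, 4, ….
Decoding covjgkg: c−2=a, o−3=l, v−4=r, j−5=e, g−6=a, k−7=d, g−8=y.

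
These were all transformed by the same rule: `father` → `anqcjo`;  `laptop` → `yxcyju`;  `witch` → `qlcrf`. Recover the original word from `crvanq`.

hermit

The output letters match the input read backwards, each shifted +9: father reversed is rehtaf. Read the word backwards and shift each letter +9.
Decoding crvanq: shift back: c−9=t, r−9=i, v−9=m, a−9=r, n−9=e, q−9=h → timreh; then reverse → hermit.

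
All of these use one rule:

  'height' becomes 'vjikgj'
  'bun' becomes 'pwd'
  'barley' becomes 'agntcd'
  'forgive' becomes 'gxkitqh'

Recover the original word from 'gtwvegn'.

The output letters match the input read backwards, each shifted +2: height reversed is thgieh. The word is reversed, then every letter is shifted forward by 2.
Reversing it on gtwvegn: shift back: g−2=e, t−2=r, w−2=u, v−2=t, e−2=c, g−2=e, n−2=l → erutcel; then reverse → lecture.

lecture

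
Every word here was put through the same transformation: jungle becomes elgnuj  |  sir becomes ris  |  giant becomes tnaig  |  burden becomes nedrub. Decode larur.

rural

The output letters match the input read backwards: jungle reversed is elgnuj. It's just the letters in reverse order.
Reversing it on larur: then reverse → rural.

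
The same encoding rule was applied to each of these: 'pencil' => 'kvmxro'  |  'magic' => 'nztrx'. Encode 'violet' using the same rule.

Each pair mirrors across the alphabet (p↔k, e↔v, n↔m): positions sum to 25. This is the alphabet-reversal cipher (Atbash): a becomes z, b becomes y, etc.
Applying it to violet: v↔e, i↔r, o↔l, l↔o, e↔v, t↔g.

erlovg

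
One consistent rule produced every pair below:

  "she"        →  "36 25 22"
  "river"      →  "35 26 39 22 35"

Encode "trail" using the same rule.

s is letter #19 and maps to 36: an offset of 17. Letters become their 1-based position plus 17 (so a→18, b→19, …).
For trail: t=20→37, r=18→35, a=1→18, i=9→26, l=12→29.

37 35 18 26 29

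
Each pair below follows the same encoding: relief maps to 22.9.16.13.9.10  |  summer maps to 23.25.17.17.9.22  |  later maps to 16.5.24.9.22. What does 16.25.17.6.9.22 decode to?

lumber

Each letter is replaced by its alphabet position (a=1..z=26) + 4.
Decoding 16.25.17.6.9.22: 16→(16−4)÷1=12=l, 25→(25−4)÷1=21=u, 17→(17−4)÷1=13=m, 6→(6−4)÷1=2=b, 9→(9−4)÷1=5=e, 22→(22−4)÷1=18=r.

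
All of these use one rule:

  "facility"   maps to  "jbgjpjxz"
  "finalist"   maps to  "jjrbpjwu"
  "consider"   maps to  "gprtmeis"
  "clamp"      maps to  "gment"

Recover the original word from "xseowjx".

transit

Shifts by position in facility: pos 0: f→j (+4), pos 1: a→b (+1), pos 2: c→g (+4), pos 3: i→j (+1) — repeating every 2. A repeating key of period 2 is used — shifts +4, +1 over and over.
Decoding xseowjx: x−4=t, s−1=r, e−4=a, o−1=n, w−4=s, j−1=i, x−4=t.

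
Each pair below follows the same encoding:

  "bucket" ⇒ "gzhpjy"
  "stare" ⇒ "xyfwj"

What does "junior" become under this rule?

ozsntw

Compare letters: b→g is +5, u→z is +5, c→h is +5 — a constant shift. Each letter is shifted forward by 5 in the alphabet (a Caesar shift of +5).
For junior: j+5=o, u+5=z, n+5=s, i+5=n, o+5=t, r+5=w.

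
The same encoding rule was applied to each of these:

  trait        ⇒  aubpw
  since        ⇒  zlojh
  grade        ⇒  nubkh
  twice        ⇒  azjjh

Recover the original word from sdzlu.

It's a Vigenère-style cipher with numeric key [7,3,1]: position i shifts by key[i mod 3].
Reversing it on sdzlu: s−7=l, d−3=a, z−1=y, l−7=e, u−3=r.

layer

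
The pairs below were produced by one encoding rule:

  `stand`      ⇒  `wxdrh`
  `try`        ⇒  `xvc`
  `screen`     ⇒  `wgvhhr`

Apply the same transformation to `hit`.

The shift depends on letter class: consonant s→w is +4, but vowel a→d is +3. Two shifts are in play — +3 for a/e/i/o/u, +4 for every other letter.
Applying it to hit: h(cons)+4=l, i(vowel)+3=l, t(cons)+4=x.

llx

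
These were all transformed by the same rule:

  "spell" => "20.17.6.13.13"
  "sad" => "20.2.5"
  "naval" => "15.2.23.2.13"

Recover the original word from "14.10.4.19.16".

s is letter #19 and maps to 20: an offset of 1. Letters become their 1-based position plus 1 (so a→2, b→3, …).
Decoding 14.10.4.19.16: 14→(14−1)÷1=13=m, 10→(10−1)÷1=9=i, 4→(4−1)÷1=3=c, 19→(19−1)÷1=18=r, 16→(16−1)÷1=15=o.

micro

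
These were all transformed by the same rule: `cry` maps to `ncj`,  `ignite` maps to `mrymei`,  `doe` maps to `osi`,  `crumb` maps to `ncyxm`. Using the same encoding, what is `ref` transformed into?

The shift depends on letter class: consonant c→n is +11, but vowel i→m is +4. The rule splits by letter class: vowels +4, consonants +11.
On ref: r(cons)+11=c, e(vowel)+4=i, f(cons)+11=q.

ciq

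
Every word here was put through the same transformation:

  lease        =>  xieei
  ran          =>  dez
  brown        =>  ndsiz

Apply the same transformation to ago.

Vowels shift forward by 4 and consonants shift forward by 12.
Applying it to ago: a(vowel)+4=e, g(cons)+12=s, o(vowel)+4=s.

ess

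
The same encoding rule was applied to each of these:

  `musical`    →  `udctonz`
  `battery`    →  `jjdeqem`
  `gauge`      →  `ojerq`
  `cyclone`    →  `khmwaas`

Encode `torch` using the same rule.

bxbnt

In musical: m→u is +8, u→d is +9, s→c is +10, i→t is +11 — the shift increases by 1 each position. Each letter shifts forward by (position + 8), i.e. 8, 9, 10, … — the shift grows by one for each successive letter.
For torch: t+8=b, o+9=x, r+10=b, c+11=n, h+12=t.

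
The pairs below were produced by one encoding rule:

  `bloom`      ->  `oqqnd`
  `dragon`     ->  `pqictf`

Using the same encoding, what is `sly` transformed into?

The output letters match the input read backwards, each shifted +2: bloom reversed is moolb. The word is reversed, then every letter is shifted forward by 2.
On sly: reverse → yls; then shift: y+2=a, l+2=n, s+2=u.

anu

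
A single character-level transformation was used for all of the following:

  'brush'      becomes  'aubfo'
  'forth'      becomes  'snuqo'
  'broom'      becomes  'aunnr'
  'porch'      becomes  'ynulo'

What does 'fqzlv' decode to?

b(1)→a(0) and r(17)→u(20) fit y≡11x+15 (mod 26); the inverse of 11 mod 26 is 19. Treating letters as 0–25, the rule is x ↦ 11x + 15 (mod 26).
Reversing it on fqzlv: f(5)→19·(5−15)≡18=s; q(16)→19·(16−15)≡19=t; z(25)→19·(25−15)≡8=i; l(11)→19·(11−15)≡2=c; v(21)→19·(21−15)≡10=k (all mod 26).

stick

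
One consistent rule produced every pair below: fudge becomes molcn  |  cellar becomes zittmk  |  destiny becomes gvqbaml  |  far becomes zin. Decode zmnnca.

suffer

The output letters match the input read backwards, each shifted +8: fudge reversed is egduf. The word is reversed, then every letter is shifted forward by 8.
Undoing it on zmnnca: shift back: z−8=r, m−8=e, n−8=f, n−8=f, c−8=u, a−8=s → reffus; then reverse → suffer.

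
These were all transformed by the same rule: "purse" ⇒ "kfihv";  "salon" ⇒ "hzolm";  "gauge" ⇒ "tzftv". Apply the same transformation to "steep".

Each pair mirrors across the alphabet (p↔k, u↔f, r↔i): positions sum to 25. Each letter is replaced by its mirror in the alphabet: a↔z, b↔y, c↔x, and so on (the Atbash cipher).
For steep: s↔h, t↔g, e↔v, e↔v, p↔k.

hgvvk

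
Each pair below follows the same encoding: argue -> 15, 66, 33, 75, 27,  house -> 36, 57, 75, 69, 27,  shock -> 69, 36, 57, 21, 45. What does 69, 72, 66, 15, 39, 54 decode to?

a(#1)→15 and r(#18)→66: differences scale by 3, so n = 3·pos + 12. With a=1..z=26, the number is 3·pos + 12.
Decoding 69, 72, 66, 15, 39, 54: 69→(69−12)÷3=19=s, 72→(72−12)÷3=20=t, 66→(66−12)÷3=18=r, 15→(15−12)÷3=1=a, 39→(39−12)÷3=9=i, 54→(54−12)÷3=14=n.

strain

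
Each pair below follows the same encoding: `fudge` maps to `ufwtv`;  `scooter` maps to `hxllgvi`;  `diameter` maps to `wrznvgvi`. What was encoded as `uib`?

fry

Each pair mirrors across the alphabet (f↔u, u↔f, d↔w): positions sum to 25. Each letter is replaced by its mirror in the alphabet: a↔z, b↔y, c↔x, and so on (the Atbash cipher).
Reversing it on uib: u↔f, i↔r, b↔y.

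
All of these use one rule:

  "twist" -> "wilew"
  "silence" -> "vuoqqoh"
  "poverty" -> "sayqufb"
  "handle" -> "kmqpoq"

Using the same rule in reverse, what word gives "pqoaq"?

melon

Shifts by position in twist: pos 0: t→w (+3), pos 1: w→i (+12), pos 2: i→l (+3), pos 3: s→e (+12) — repeating every 2. The shifts repeat in a cycle of length 2: positions 0,1,… shift by +3, +12, then the pattern repeats.
Reversing it on pqoaq: p−3=m, q−12=e, o−3=l, a−12=o, q−3=n.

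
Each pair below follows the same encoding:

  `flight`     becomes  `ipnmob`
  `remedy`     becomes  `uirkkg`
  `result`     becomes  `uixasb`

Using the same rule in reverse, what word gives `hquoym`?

empire

Letter i (0-indexed) is shifted by i+3, so successive shifts are 3, 4, 5, ….
Reversing it on hquoym: h−3=e, q−4=m, u−5=p, o−6=i, y−7=r, m−8=e.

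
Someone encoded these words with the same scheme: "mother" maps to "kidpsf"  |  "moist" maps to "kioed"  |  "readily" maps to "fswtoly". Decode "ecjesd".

sunset

Each letter's alphabet position (a=0..z=25) is mapped through 25·x+22 mod 26 — an affine cipher.
Undoing it on ecjesd: e(4)→25·(4−22)≡18=s; c(2)→25·(2−22)≡20=u; j(9)→25·(9−22)≡13=n; e(4)→25·(4−22)≡18=s; s(18)→25·(18−22)≡4=e; d(3)→25·(3−22)≡19=t (all mod 26).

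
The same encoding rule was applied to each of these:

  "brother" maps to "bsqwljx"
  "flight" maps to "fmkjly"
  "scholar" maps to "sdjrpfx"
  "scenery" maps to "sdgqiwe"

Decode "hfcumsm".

hearing

In brother: b→b is +0, r→s is +1, o→q is +2, t→w is +3 — the shift increases by 1 each position. Letter i (0-indexed) is shifted by i+0, so successive shifts are 0, 1, 2, ….
Reversing it on hfcumsm: h−0=h, f−1=e, c−2=a, u−3=r, m−4=i, s−5=n, m−6=g.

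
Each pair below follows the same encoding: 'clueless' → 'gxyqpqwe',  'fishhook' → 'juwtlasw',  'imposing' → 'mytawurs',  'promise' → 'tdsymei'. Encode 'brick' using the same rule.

fdmoo

Shifts by position in clueless: pos 0: c→g (+4), pos 1: l→x (+12), pos 2: u→y (+4), pos 3: e→q (+12) — repeating every 2. It's a Vigenère-style cipher with numeric key [4,12]: position i shifts by key[i mod 2].
On brick: b+4=f, r+12=d, i+4=m, c+12=o, k+4=o.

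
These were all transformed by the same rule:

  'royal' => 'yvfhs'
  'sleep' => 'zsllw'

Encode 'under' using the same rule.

bukly

Each letter is shifted forward by 7 in the alphabet (a Caesar shift of +7).
On under: u+7=b, n+7=u, d+7=k, e+7=l, r+7=y.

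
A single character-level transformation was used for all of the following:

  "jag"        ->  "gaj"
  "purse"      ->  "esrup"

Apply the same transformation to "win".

niw

The output letters match the input read backwards: jag reversed is gaj. The word is simply reversed.
Applying it to win: reverse → niw.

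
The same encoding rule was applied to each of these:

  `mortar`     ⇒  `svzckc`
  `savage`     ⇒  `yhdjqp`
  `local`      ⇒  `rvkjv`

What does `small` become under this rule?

ytiuv

In mortar: m→s is +6, o→v is +7, r→z is +8, t→c is +9 — the shift increases by 1 each position. Each letter shifts forward by (position + 6), i.e. 6, 7, 8, … — the shift grows by one for each successive letter.
Applying it to small: s+6=y, m+7=t, a+8=i, l+9=u, l+10=v.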